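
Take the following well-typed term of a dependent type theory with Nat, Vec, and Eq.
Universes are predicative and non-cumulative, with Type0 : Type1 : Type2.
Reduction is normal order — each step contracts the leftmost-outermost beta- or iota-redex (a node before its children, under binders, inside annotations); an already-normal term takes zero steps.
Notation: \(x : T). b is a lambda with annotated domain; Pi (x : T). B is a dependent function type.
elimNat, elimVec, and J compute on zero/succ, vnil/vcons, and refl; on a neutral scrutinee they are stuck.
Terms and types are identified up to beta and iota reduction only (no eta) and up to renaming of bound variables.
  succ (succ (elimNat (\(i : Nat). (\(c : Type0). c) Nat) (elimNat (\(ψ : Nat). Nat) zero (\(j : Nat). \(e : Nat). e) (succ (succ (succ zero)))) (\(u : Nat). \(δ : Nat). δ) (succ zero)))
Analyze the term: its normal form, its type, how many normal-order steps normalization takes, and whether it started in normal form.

resulting normal form:
  succ (succ zero)
the term's type:
  Nat
normal-order step count: 14
already normal: no
first contracted redex: an elimNat iota-redex


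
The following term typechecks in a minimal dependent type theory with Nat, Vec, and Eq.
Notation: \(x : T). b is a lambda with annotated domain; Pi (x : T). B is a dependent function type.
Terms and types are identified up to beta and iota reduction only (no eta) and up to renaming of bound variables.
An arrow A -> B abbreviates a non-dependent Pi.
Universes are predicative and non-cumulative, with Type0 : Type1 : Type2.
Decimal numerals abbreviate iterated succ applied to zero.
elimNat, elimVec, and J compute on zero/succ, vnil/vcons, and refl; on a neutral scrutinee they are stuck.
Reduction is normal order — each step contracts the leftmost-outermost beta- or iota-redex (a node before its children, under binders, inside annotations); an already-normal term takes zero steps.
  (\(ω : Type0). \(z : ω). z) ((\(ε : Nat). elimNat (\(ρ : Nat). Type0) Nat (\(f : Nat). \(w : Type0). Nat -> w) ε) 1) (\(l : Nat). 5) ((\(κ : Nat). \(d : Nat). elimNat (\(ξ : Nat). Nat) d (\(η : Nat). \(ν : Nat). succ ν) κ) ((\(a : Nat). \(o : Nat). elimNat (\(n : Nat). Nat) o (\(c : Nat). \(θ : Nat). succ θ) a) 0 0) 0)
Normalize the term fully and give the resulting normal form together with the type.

normal form:
  5
inferred type:
  Nat
observation: the term reaches its normal form after 3 normal-order steps.


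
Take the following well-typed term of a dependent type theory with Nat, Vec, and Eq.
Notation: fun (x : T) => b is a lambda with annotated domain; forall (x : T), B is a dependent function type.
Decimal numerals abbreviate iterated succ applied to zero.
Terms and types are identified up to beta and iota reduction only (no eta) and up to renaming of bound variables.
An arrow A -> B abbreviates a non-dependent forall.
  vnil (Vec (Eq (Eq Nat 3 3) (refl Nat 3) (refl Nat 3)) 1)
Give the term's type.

inferred type:
  Vec (Vec (Eq (Eq Nat 3 3) (refl Nat 3) (refl Nat 3)) 1) 0


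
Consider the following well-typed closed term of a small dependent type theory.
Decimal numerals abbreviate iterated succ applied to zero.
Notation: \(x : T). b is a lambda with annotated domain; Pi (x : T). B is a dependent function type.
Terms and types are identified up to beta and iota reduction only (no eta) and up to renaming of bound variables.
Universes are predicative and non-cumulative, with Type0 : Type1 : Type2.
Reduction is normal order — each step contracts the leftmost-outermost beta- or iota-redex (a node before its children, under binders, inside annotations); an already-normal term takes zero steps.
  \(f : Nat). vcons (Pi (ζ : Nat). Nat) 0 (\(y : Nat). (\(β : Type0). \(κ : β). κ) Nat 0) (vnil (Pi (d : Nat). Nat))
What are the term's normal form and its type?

resulting normal form:
  \(f : Nat). vcons (Pi (ζ : Nat). Nat) 0 (\(y : Nat). 0) (vnil (Pi (β : Nat). Nat))
inferred type:
  Pi (f : Nat). Vec (Pi (ζ : Nat). Nat) 1
observation: the leftmost-outermost redex is a beta-redex, and normalization takes 2 steps.


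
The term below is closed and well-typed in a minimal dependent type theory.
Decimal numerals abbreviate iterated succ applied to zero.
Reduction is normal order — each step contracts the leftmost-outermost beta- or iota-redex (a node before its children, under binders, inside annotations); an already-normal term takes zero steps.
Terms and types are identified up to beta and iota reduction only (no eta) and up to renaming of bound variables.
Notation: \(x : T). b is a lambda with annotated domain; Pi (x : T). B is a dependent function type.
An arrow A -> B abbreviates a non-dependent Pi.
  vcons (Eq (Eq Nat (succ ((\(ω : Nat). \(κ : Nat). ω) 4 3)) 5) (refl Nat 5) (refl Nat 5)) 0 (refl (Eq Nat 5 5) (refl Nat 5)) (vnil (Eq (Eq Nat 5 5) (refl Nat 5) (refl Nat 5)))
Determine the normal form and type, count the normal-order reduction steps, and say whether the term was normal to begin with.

reduced normal form:
  vcons (Eq (Eq Nat 5 5) (refl Nat 5) (refl Nat 5)) 0 (refl (Eq Nat 5 5) (refl Nat 5)) (vnil (Eq (Eq Nat 5 5) (refl Nat 5) (refl Nat 5)))
type:
  Vec (Eq (Eq Nat 5 5) (refl Nat 5) (refl Nat 5)) 1
reduction steps (normal order): 2
term was already normal: no
first redex: a beta-redex


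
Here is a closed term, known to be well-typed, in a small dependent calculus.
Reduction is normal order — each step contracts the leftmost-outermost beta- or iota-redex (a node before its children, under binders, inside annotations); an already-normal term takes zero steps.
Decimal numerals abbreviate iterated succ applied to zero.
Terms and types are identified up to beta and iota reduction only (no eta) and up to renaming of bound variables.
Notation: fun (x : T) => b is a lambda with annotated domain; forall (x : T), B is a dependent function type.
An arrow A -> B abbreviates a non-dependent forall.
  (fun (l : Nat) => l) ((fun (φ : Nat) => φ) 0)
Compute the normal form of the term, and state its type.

reduced normal form:
  0
type:
  Nat
observation: normalization takes exactly 2 steps under the normal-order strategy.


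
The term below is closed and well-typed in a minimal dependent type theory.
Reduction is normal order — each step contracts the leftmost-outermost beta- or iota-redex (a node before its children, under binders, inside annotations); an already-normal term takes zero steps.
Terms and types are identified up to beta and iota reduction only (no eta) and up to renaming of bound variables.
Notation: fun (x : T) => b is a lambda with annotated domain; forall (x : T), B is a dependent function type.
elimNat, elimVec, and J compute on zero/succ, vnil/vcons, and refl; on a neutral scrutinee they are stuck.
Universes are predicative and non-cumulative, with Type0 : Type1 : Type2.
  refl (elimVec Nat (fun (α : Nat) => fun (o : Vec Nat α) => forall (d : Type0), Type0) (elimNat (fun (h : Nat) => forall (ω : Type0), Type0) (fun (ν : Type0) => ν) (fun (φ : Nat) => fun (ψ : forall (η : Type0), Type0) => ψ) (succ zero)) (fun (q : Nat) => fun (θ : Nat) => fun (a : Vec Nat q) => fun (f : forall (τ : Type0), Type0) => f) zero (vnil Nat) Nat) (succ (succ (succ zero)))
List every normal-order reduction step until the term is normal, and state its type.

reduction (normal order):
  refl (elimVec Nat (fun (α : Nat) => fun (o : Vec Nat α) => forall (d : Type0), Type0) (elimNat (fun (h : Nat) => forall (ω : Type0), Type0) (fun (ν : Type0) => ν) (fun (φ : Nat) => fun (ψ : forall (η : Type0), Type0) => ψ) (succ zero)) (fun (q : Nat) => fun (θ : Nat) => fun (a : Vec Nat q) => fun (f : forall (τ : Type0), Type0) => f) zero (vnil Nat) Nat) (succ (succ (succ zero)))
  ~> refl (elimNat (fun (α : Nat) => forall (o : Type0), Type0) (fun (d : Type0) => d) (fun (h : Nat) => fun (ω : forall (ν : Type0), Type0) => ω) (succ zero) Nat) (succ (succ (succ zero)))
  ~> refl ((fun (α : Nat) => fun (o : forall (d : Type0), Type0) => o) zero (elimNat (fun (h : Nat) => forall (ω : Type0), Type0) (fun (ν : Type0) => ν) (fun (φ : Nat) => fun (ψ : forall (η : Type0), Type0) => ψ) zero) Nat) (succ (succ (succ zero)))
  ~> refl ((fun (α : forall (o : Type0), Type0) => α) (elimNat (fun (d : Nat) => forall (h : Type0), Type0) (fun (ω : Type0) => ω) (fun (ν : Nat) => fun (φ : forall (ψ : Type0), Type0) => φ) zero) Nat) (succ (succ (succ zero)))
  ~> refl (elimNat (fun (α : Nat) => forall (o : Type0), Type0) (fun (d : Type0) => d) (fun (h : Nat) => fun (ω : forall (ν : Type0), Type0) => ω) zero Nat) (succ (succ (succ zero)))
  ~> refl ((fun (α : Type0) => α) Nat) (succ (succ (succ zero)))
  ~> refl Nat (succ (succ (succ zero)))
type:
  Eq Nat (succ (succ (succ zero))) (succ (succ (succ zero)))


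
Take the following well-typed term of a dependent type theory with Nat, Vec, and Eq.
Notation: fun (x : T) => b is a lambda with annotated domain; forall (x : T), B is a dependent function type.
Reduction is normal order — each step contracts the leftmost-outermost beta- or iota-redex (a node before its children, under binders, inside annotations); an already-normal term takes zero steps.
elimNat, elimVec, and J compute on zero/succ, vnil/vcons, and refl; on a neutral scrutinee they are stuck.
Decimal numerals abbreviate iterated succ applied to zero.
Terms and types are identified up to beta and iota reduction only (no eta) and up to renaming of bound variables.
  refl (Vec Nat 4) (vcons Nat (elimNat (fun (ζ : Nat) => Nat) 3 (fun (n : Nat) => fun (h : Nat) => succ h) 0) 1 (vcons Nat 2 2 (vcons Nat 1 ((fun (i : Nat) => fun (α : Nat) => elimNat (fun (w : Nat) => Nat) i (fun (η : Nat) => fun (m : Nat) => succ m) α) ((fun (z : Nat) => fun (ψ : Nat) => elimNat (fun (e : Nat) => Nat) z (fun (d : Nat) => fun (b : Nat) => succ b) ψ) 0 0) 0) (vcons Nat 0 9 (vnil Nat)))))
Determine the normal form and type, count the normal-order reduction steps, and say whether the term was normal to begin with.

normal form:
  refl (Vec Nat 4) (vcons Nat 3 1 (vcons Nat 2 2 (vcons Nat 1 0 (vcons Nat 0 9 (vnil Nat)))))
type:
  Eq (Vec Nat 4) (vcons Nat 3 1 (vcons Nat 2 2 (vcons Nat 1 0 (vcons Nat 0 9 (vnil Nat))))) (vcons Nat 3 1 (vcons Nat 2 2 (vcons Nat 1 0 (vcons Nat 0 9 (vnil Nat)))))
reduction steps (normal order): 7
already normal: no
first redex: an elimNat iota-redex


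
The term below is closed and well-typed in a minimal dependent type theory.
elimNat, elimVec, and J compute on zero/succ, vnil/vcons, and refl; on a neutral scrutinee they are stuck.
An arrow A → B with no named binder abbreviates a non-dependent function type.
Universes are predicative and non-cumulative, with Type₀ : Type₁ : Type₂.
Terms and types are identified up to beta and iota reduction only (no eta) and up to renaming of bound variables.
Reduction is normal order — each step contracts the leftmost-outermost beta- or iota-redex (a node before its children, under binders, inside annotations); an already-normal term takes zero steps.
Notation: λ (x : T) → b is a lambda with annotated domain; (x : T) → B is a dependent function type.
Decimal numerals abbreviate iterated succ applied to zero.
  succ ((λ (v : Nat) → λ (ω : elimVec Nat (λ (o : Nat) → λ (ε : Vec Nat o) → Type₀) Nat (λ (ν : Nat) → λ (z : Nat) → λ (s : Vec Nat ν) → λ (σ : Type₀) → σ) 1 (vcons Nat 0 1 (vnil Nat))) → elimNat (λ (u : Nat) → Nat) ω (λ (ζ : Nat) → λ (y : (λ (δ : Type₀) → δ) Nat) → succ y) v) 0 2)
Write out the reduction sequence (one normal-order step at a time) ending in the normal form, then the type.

reduction (normal order):
  succ ((λ (v : Nat) → λ (ω : elimVec Nat (λ (o : Nat) → λ (ε : Vec Nat o) → Type₀) Nat (λ (ν : Nat) → λ (z : Nat) → λ (s : Vec Nat ν) → λ (σ : Type₀) → σ) 1 (vcons Nat 0 1 (vnil Nat))) → elimNat (λ (u : Nat) → Nat) ω (λ (ζ : Nat) → λ (y : (λ (δ : Type₀) → δ) Nat) → succ y) v) 0 2)
  ~> succ ((λ (v : elimVec Nat (λ (ω : Nat) → λ (o : Vec Nat ω) → Type₀) Nat (λ (ε : Nat) → λ (ν : Nat) → λ (z : Vec Nat ε) → λ (s : Type₀) → s) 1 (vcons Nat 0 1 (vnil Nat))) → elimNat (λ (σ : Nat) → Nat) v (λ (u : Nat) → λ (ζ : (λ (y : Type₀) → y) Nat) → succ ζ) 0) 2)
  ~> succ (elimNat (λ (v : Nat) → Nat) 2 (λ (ω : Nat) → λ (o : (λ (ε : Type₀) → ε) Nat) → succ o) 0)
  ~> 3
inferred type:
  Nat


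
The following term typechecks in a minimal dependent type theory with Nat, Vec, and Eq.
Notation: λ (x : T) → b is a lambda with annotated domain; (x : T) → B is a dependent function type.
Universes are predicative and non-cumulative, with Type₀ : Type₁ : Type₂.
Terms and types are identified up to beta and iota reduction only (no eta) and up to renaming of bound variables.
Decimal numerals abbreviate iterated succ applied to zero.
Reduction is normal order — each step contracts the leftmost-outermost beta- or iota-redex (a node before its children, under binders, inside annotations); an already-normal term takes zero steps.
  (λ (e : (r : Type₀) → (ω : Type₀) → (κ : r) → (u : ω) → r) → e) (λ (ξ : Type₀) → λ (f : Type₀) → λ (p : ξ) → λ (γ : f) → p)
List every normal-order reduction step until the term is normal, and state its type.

normal-order reduction sequence:
  (λ (e : (r : Type₀) → (ω : Type₀) → (κ : r) → (u : ω) → r) → e) (λ (ξ : Type₀) → λ (f : Type₀) → λ (p : ξ) → λ (γ : f) → p)
  ~> λ (e : Type₀) → λ (r : Type₀) → λ (ω : e) → λ (κ : r) → ω
inferred type:
  (e : Type₀) → (r : Type₀) → (ω : e) → (κ : r) → e


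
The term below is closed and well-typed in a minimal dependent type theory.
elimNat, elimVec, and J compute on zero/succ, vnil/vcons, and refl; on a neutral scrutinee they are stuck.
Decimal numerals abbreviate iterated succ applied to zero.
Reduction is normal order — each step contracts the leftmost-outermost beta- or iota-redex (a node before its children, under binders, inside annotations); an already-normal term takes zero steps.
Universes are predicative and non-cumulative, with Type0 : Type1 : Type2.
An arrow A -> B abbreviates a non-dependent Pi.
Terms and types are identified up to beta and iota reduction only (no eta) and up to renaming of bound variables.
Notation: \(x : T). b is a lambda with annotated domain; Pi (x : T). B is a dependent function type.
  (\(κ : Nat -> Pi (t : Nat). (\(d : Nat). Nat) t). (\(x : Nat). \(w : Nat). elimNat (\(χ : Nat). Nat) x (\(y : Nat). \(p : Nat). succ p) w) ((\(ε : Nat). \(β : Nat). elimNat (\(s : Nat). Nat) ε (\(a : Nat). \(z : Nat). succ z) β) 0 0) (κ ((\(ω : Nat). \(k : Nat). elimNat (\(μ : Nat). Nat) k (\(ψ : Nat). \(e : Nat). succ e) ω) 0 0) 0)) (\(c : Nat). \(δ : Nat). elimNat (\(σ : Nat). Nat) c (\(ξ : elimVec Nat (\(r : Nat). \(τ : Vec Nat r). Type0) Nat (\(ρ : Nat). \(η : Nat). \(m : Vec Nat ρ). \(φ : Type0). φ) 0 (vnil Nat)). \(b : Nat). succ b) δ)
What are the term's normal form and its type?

normal form:
  0
type:
  Nat


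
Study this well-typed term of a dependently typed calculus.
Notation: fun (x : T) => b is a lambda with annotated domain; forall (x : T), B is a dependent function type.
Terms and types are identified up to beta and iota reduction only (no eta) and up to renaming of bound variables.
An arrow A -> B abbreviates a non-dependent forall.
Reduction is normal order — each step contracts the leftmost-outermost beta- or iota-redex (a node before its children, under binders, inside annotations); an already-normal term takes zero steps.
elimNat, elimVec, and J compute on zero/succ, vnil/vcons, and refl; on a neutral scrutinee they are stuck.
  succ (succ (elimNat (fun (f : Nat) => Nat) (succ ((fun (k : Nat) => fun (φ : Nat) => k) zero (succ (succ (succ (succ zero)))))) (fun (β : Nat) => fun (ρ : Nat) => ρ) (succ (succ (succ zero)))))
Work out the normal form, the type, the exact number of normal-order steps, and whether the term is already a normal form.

normal form:
  succ (succ (succ zero))
inferred type:
  Nat
steps to reach normal form (normal order): 12
already normal: no
first contracted redex: an elimNat iota-redex


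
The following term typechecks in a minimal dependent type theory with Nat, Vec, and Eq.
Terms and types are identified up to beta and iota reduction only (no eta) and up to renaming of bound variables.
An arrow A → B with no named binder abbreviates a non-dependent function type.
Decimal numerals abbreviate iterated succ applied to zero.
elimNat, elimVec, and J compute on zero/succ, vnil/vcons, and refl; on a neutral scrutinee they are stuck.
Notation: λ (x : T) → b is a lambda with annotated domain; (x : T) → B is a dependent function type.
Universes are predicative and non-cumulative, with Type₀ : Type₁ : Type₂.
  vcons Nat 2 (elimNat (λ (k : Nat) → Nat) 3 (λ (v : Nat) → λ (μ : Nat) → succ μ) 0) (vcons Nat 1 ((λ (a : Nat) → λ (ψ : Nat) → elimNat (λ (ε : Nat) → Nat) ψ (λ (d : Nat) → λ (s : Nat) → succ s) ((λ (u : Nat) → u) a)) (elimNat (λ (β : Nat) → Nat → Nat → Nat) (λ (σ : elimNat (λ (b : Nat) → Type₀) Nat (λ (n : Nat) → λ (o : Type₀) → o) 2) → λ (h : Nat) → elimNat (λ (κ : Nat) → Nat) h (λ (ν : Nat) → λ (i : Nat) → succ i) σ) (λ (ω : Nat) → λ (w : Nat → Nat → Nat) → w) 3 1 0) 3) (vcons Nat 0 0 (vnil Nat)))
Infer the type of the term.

the term's type:
  Vec Nat 3


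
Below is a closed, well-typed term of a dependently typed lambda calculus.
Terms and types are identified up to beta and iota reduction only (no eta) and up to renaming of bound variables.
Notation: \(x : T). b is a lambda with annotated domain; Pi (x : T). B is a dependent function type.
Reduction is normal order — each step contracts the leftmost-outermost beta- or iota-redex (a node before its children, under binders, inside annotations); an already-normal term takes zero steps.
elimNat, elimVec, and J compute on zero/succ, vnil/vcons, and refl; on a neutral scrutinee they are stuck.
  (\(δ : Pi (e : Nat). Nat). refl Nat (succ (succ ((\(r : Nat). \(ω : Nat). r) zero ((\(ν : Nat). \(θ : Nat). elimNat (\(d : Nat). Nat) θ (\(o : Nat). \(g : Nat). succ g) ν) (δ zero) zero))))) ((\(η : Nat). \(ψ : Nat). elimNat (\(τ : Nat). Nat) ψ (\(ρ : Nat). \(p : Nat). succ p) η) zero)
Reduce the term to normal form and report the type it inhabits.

normal form:
  refl Nat (succ (succ zero))
type:
  Eq Nat (succ (succ zero)) (succ (succ zero))


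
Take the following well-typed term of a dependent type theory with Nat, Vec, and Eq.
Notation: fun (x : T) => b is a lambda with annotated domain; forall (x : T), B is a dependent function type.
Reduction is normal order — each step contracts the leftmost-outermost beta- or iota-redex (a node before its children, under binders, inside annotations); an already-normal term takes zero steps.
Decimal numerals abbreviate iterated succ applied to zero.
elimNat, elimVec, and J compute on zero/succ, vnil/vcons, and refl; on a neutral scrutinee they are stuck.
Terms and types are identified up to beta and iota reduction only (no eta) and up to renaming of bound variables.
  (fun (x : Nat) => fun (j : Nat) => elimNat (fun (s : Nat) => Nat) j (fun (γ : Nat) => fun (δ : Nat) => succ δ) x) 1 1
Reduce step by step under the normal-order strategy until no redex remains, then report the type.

normal-order reduction sequence:
  (fun (x : Nat) => fun (j : Nat) => elimNat (fun (s : Nat) => Nat) j (fun (γ : Nat) => fun (δ : Nat) => succ δ) x) 1 1
  ~> (fun (x : Nat) => elimNat (fun (j : Nat) => Nat) x (fun (s : Nat) => fun (γ : Nat) => succ γ) 1) 1
  ~> elimNat (fun (x : Nat) => Nat) 1 (fun (j : Nat) => fun (s : Nat) => succ s) 1
  ~> (fun (x : Nat) => fun (j : Nat) => succ j) 0 (elimNat (fun (s : Nat) => Nat) 1 (fun (γ : Nat) => fun (δ : Nat) => succ δ) 0)
  ~> (fun (x : Nat) => succ x) (elimNat (fun (j : Nat) => Nat) 1 (fun (s : Nat) => fun (γ : Nat) => succ γ) 0)
  ~> succ (elimNat (fun (x : Nat) => Nat) 1 (fun (j : Nat) => fun (s : Nat) => succ s) 0)
  ~> 2
type:
  Nat


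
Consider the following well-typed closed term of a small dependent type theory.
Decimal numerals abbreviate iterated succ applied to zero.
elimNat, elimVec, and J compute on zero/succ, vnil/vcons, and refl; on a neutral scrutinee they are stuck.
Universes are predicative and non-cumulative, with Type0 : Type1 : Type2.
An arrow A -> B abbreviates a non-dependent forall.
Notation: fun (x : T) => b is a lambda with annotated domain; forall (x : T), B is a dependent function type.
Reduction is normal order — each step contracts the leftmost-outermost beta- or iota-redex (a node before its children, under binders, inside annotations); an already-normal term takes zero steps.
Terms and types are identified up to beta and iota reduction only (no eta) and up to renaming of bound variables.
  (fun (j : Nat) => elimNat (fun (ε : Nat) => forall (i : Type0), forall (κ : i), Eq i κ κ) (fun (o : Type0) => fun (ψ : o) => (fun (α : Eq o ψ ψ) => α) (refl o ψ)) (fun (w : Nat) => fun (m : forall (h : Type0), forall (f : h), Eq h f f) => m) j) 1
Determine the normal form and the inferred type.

normal form:
  fun (j : Type0) => fun (ε : j) => refl j ε
type:
  forall (j : Type0), forall (ε : j), Eq j ε ε
observation: contracting a beta-redex first, the term normalizes in 6 steps.


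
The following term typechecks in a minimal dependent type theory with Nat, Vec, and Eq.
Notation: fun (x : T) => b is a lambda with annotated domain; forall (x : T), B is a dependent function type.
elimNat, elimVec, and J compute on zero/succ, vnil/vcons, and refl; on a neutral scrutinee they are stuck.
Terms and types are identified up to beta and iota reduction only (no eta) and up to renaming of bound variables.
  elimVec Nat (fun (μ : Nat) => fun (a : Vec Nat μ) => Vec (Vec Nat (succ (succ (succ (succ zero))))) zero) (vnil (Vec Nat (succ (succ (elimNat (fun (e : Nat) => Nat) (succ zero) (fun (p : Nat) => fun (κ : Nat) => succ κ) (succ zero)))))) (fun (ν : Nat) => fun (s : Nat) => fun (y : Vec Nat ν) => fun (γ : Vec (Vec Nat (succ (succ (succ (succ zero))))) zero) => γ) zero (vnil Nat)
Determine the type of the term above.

inferred type:
  Vec (Vec Nat (succ (succ (succ (succ zero))))) zero


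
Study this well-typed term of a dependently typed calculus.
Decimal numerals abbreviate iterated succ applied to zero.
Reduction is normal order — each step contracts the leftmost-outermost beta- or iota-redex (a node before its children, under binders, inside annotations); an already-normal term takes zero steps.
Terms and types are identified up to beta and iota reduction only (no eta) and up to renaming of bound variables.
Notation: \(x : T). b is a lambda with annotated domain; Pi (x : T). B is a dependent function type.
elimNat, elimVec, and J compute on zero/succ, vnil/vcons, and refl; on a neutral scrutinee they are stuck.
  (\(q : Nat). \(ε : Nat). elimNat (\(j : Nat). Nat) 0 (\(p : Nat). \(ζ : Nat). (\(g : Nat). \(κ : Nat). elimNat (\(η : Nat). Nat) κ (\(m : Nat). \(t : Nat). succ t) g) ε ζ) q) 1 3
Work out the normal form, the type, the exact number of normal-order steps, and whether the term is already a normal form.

reduced normal form:
  3
type:
  Nat
normal-order step count: 18
already normal: no
first contracted redex: a beta-redex


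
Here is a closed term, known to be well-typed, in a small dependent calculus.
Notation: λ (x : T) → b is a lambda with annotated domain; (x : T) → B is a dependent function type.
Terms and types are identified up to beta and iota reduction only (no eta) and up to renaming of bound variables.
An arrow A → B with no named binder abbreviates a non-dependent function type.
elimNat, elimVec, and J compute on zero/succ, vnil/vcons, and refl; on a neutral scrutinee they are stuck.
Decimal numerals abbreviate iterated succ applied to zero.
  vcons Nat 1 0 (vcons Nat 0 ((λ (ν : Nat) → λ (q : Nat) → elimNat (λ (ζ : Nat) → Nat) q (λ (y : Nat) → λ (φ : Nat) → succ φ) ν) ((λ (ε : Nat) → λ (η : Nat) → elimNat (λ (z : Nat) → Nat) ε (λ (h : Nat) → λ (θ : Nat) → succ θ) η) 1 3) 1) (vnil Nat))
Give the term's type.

inferred type:
  Vec Nat 2


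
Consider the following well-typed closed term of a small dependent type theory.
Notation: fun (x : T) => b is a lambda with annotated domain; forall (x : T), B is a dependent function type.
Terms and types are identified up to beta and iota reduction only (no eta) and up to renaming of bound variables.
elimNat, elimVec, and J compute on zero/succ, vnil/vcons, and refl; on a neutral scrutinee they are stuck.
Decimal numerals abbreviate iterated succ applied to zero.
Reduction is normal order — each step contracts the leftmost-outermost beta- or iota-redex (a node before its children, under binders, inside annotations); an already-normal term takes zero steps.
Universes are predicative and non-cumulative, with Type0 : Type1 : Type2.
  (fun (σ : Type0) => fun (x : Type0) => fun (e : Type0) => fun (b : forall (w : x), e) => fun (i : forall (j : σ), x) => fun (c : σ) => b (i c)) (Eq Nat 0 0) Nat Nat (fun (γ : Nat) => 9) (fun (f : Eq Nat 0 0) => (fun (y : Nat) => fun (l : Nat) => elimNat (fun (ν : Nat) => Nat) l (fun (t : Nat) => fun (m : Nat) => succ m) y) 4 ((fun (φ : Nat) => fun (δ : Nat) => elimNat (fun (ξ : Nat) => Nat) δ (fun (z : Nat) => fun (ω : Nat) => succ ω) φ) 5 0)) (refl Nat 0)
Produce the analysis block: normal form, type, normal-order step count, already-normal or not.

reduced normal form:
  9
the term's type:
  Nat
steps to reach normal form (normal order): 7
term was already normal: no
first contracted redex: a beta-redex


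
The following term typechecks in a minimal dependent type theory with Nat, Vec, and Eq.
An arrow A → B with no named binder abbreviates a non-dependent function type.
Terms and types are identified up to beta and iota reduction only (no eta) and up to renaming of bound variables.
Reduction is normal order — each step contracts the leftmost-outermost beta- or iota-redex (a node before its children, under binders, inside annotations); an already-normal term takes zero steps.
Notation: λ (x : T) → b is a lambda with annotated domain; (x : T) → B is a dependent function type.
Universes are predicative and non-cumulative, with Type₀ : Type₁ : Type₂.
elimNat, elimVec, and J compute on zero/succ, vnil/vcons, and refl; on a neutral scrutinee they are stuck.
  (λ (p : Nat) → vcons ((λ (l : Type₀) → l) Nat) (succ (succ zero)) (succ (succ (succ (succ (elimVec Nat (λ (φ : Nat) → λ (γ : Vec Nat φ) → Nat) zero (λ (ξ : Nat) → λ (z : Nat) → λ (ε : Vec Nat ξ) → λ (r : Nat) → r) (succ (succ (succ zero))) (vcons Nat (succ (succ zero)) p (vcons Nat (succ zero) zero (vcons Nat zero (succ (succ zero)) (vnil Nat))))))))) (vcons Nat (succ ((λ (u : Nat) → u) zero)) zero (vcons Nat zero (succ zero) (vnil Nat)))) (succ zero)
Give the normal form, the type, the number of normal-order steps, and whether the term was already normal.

normal form:
  vcons Nat (succ (succ zero)) (succ (succ (succ (succ zero)))) (vcons Nat (succ zero) zero (vcons Nat zero (succ zero) (vnil Nat)))
inferred type:
  Vec Nat (succ (succ (succ zero)))
reduction steps (normal order): 19
started in normal form: no
first redex: a beta-redex


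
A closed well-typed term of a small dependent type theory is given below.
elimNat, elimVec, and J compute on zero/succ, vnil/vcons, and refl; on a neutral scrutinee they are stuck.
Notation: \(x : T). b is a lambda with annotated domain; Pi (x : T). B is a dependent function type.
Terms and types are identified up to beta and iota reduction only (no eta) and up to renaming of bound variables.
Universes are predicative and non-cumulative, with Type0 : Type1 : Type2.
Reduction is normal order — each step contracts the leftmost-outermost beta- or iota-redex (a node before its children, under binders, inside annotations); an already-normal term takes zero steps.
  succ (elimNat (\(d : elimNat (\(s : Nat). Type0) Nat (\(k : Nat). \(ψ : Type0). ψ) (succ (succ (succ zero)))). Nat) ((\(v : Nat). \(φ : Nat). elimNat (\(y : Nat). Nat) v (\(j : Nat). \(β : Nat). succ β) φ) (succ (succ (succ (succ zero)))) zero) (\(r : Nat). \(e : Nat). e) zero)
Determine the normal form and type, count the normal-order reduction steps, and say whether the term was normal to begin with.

resulting normal form:
  succ (succ (succ (succ (succ zero))))
inferred type:
  Nat
steps to reach normal form (normal order): 4
started in normal form: no
first contracted redex: an elimNat iota-redex


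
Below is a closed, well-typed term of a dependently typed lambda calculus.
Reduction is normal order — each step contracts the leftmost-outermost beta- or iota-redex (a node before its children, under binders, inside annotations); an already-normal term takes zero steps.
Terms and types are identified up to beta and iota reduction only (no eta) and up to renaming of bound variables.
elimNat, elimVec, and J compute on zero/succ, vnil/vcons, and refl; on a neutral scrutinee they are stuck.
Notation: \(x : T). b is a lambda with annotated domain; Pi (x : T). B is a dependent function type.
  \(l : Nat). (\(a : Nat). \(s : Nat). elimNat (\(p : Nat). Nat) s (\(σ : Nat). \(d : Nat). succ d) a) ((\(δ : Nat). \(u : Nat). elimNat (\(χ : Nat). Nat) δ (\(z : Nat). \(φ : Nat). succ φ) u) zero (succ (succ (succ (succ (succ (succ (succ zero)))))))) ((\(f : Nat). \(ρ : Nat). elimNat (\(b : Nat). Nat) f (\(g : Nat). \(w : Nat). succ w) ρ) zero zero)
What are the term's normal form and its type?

normal form:
  \(l : Nat). succ (succ (succ (succ (succ (succ (succ zero))))))
type:
  Pi (l : Nat). Nat


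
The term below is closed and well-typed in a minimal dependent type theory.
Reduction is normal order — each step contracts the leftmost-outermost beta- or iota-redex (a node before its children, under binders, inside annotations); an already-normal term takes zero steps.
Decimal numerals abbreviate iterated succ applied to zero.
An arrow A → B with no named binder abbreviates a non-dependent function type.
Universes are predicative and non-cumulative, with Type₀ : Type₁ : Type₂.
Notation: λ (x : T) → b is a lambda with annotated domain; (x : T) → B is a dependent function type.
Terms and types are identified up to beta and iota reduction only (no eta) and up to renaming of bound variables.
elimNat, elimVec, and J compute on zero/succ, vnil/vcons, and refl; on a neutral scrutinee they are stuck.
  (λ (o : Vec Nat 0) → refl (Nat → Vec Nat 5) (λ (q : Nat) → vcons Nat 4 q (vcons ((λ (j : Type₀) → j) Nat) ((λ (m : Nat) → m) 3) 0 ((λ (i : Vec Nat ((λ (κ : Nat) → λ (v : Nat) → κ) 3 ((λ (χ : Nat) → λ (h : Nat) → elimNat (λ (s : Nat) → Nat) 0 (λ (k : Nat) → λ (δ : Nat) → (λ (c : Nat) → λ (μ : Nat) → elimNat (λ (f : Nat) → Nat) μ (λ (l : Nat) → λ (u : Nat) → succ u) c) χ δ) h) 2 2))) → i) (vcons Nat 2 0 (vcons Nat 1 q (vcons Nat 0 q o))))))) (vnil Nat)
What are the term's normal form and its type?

reduced normal form:
  refl (Nat → Vec Nat 5) (λ (o : Nat) → vcons Nat 4 o (vcons Nat 3 0 (vcons Nat 2 0 (vcons Nat 1 o (vcons Nat 0 o (vnil Nat))))))
type:
  Eq (Nat → Vec Nat 5) (λ (o : Nat) → vcons Nat 4 o (vcons Nat 3 0 (vcons Nat 2 0 (vcons Nat 1 o (vcons Nat 0 o (vnil Nat)))))) (λ (q : Nat) → vcons Nat 4 q (vcons Nat 3 0 (vcons Nat 2 0 (vcons Nat 1 q (vcons Nat 0 q (vnil Nat))))))


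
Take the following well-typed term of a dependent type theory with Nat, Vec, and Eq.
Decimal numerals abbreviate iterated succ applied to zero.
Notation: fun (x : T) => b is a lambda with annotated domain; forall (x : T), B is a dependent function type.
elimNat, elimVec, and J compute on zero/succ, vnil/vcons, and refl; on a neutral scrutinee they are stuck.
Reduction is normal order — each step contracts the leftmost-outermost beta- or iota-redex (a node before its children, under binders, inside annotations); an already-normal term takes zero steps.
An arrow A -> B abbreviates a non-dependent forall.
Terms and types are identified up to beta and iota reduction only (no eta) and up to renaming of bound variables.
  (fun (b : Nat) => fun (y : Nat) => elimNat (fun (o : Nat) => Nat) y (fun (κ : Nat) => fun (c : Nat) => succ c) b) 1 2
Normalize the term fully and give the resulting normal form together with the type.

reduced normal form:
  3
the term's type:
  Nat
observation: the leftmost-outermost redex is a beta-redex, and normalization takes 6 steps.


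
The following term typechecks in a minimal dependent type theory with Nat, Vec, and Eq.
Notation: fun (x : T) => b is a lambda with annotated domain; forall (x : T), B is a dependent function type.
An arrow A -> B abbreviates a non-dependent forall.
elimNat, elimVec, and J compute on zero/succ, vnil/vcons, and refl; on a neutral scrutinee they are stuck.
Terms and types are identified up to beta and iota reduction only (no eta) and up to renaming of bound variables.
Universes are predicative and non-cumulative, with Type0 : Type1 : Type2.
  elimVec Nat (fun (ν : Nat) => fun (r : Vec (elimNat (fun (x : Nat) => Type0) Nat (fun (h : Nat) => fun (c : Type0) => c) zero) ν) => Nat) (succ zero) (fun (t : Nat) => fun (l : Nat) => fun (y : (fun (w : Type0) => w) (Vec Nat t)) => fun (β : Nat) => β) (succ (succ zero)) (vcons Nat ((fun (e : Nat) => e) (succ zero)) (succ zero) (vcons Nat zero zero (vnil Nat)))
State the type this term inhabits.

the term's type:
  Nat


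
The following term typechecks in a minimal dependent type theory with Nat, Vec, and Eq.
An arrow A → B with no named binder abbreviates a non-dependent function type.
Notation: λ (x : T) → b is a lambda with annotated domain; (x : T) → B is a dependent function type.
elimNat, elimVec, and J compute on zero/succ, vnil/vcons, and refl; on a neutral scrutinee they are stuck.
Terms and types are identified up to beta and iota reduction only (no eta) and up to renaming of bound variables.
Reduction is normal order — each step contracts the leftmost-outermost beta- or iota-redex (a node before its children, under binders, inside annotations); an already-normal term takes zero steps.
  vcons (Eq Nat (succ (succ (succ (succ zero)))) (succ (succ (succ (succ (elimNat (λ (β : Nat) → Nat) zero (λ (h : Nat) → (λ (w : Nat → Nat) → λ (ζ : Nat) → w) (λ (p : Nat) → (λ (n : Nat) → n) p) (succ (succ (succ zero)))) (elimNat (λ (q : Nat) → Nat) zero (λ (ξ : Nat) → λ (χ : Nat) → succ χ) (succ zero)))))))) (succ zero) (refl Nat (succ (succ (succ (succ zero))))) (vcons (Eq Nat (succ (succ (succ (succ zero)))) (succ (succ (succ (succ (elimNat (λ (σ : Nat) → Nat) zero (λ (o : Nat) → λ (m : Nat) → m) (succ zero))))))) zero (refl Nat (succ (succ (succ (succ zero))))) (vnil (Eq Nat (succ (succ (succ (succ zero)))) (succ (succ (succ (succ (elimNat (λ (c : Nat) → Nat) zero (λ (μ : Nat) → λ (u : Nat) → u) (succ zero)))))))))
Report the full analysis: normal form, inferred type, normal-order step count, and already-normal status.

reduced normal form:
  vcons (Eq Nat (succ (succ (succ (succ zero)))) (succ (succ (succ (succ zero))))) (succ zero) (refl Nat (succ (succ (succ (succ zero))))) (vcons (Eq Nat (succ (succ (succ (succ zero)))) (succ (succ (succ (succ zero))))) zero (refl Nat (succ (succ (succ (succ zero))))) (vnil (Eq Nat (succ (succ (succ (succ zero)))) (succ (succ (succ (succ zero)))))))
the term's type:
  Vec (Eq Nat (succ (succ (succ (succ zero)))) (succ (succ (succ (succ zero))))) (succ (succ zero))
reduction steps (normal order): 19
term was already normal: no
first redex: a beta-redex


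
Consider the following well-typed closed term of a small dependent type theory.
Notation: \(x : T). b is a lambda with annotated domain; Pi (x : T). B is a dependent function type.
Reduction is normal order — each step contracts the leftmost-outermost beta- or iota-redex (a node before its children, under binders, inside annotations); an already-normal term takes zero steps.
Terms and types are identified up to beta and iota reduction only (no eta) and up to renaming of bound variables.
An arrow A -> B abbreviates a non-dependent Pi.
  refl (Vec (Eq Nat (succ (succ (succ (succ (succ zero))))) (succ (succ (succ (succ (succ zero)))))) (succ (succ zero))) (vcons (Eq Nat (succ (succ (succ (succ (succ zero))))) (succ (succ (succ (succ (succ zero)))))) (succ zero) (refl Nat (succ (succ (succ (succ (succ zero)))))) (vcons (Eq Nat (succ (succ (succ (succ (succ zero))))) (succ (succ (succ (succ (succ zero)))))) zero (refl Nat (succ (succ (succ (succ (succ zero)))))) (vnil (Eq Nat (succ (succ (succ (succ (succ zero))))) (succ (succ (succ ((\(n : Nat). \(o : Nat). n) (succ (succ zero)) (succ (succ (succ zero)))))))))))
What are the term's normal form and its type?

reduced normal form:
  refl (Vec (Eq Nat (succ (succ (succ (succ (succ zero))))) (succ (succ (succ (succ (succ zero)))))) (succ (succ zero))) (vcons (Eq Nat (succ (succ (succ (succ (succ zero))))) (succ (succ (succ (succ (succ zero)))))) (succ zero) (refl Nat (succ (succ (succ (succ (succ zero)))))) (vcons (Eq Nat (succ (succ (succ (succ (succ zero))))) (succ (succ (succ (succ (succ zero)))))) zero (refl Nat (succ (succ (succ (succ (succ zero)))))) (vnil (Eq Nat (succ (succ (succ (succ (succ zero))))) (succ (succ (succ (succ (succ zero)))))))))
type:
  Eq (Vec (Eq Nat (succ (succ (succ (succ (succ zero))))) (succ (succ (succ (succ (succ zero)))))) (succ (succ zero))) (vcons (Eq Nat (succ (succ (succ (succ (succ zero))))) (succ (succ (succ (succ (succ zero)))))) (succ zero) (refl Nat (succ (succ (succ (succ (succ zero)))))) (vcons (Eq Nat (succ (succ (succ (succ (succ zero))))) (succ (succ (succ (succ (succ zero)))))) zero (refl Nat (succ (succ (succ (succ (succ zero)))))) (vnil (Eq Nat (succ (succ (succ (succ (succ zero))))) (succ (succ (succ (succ (succ zero))))))))) (vcons (Eq Nat (succ (succ (succ (succ (succ zero))))) (succ (succ (succ (succ (succ zero)))))) (succ zero) (refl Nat (succ (succ (succ (succ (succ zero)))))) (vcons (Eq Nat (succ (succ (succ (succ (succ zero))))) (succ (succ (succ (succ (succ zero)))))) zero (refl Nat (succ (succ (succ (succ (succ zero)))))) (vnil (Eq Nat (succ (succ (succ (succ (succ zero))))) (succ (succ (succ (succ (succ zero)))))))))


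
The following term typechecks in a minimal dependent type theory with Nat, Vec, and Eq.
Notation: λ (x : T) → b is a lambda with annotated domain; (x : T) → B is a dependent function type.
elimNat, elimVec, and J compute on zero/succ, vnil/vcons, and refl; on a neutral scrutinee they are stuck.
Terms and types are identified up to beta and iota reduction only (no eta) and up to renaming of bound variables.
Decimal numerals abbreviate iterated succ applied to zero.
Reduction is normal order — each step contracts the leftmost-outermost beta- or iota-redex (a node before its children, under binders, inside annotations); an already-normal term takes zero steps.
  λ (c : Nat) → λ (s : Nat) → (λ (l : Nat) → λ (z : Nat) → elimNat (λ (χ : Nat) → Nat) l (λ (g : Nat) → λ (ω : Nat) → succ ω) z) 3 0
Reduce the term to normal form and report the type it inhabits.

normal form:
  λ (c : Nat) → λ (s : Nat) → 3
the term's type:
  (c : Nat) → (s : Nat) → Nat
observation: the term reaches its normal form after 3 normal-order steps.


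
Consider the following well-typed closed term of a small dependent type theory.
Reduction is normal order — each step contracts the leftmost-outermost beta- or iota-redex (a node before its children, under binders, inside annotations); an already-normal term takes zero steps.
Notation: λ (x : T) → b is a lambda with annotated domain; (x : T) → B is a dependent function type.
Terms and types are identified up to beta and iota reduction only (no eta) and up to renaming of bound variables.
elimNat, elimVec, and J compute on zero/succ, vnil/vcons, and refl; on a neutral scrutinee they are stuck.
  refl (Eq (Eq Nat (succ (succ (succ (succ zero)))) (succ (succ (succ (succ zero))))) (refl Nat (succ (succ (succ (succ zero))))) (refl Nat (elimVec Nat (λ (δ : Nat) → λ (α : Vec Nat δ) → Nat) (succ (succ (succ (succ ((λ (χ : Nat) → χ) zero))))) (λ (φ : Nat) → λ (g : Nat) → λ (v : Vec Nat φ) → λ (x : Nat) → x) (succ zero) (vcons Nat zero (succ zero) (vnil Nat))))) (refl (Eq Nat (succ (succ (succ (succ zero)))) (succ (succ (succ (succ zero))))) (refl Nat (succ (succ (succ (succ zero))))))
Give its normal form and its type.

reduced normal form:
  refl (Eq (Eq Nat (succ (succ (succ (succ zero)))) (succ (succ (succ (succ zero))))) (refl Nat (succ (succ (succ (succ zero))))) (refl Nat (succ (succ (succ (succ zero)))))) (refl (Eq Nat (succ (succ (succ (succ zero)))) (succ (succ (succ (succ zero))))) (refl Nat (succ (succ (succ (succ zero))))))
type:
  Eq (Eq (Eq Nat (succ (succ (succ (succ zero)))) (succ (succ (succ (succ zero))))) (refl Nat (succ (succ (succ (succ zero))))) (refl Nat (succ (succ (succ (succ zero)))))) (refl (Eq Nat (succ (succ (succ (succ zero)))) (succ (succ (succ (succ zero))))) (refl Nat (succ (succ (succ (succ zero)))))) (refl (Eq Nat (succ (succ (succ (succ zero)))) (succ (succ (succ (succ zero))))) (refl Nat (succ (succ (succ (succ zero))))))
observation: the first redex contracted is an elimVec iota-redex; the normal form is reached in 7 normal-order steps.
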